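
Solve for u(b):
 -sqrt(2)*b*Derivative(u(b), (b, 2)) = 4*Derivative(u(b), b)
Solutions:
 u(b) = C1 + C2*b^(1 - 2*sqrt(2))


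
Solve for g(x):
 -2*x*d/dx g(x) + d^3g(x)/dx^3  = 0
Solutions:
 g(x) = C1 + Integral(C2*airyai(2^(1/3)*x) + C3*airybi(2^(1/3)*x), x)


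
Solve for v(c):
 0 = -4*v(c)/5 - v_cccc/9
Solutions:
 v(c) = (C1*sin(sqrt(3)*5^(3/4)*c/5) + C2*cos(sqrt(3)*5^(3/4)*c/5))*exp(-sqrt(3)*5^(3/4)*c/5) + (C3*sin(sqrt(3)*5^(3/4)*c/5) + C4*cos(sqrt(3)*5^(3/4)*c/5))*exp(sqrt(3)*5^(3/4)*c/5)


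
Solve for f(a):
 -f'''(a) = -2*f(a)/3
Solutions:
 f(a) = C3*exp(2^(1/3)*3^(2/3)*a/3) + (C1*sin(2^(1/3)*3^(1/6)*a/2) + C2*cos(2^(1/3)*3^(1/6)*a/2))*exp(-2^(1/3)*3^(2/3)*a/6)


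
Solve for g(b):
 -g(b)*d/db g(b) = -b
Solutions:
 g(b) = -sqrt(C1 + b^2)
 g(b) = sqrt(C1 + b^2)


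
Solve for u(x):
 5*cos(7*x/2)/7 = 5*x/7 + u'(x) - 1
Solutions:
 u(x) = C1 - 5*x^2/14 + x + 10*sin(7*x/2)/49


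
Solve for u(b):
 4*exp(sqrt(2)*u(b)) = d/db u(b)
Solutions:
 u(b) = sqrt(2)*(2*log(-1/(C1 + 4*b)) - log(2))/4


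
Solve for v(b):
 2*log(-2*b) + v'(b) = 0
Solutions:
 v(b) = C1 - 2*b*log(-b) + 2*b*(1 - log(2))


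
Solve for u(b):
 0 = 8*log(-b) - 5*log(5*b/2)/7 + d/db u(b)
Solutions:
 u(b) = C1 - 51*b*log(b)/7 + b*(-5*log(2)/7 + 5*log(5)/7 + 51/7 - 8*I*pi)


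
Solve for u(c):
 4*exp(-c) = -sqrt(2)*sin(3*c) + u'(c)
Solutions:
 u(c) = C1 - sqrt(2)*cos(3*c)/3 - 4*exp(-c)


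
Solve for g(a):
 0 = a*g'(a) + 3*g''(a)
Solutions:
 g(a) = C1 + C2*erf(sqrt(6)*a/6)


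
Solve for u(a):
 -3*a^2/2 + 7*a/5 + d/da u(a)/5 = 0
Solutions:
 u(a) = C1 + 5*a^3/2 - 7*a^2/2


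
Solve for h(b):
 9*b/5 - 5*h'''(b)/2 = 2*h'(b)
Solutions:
 h(b) = C1 + C2*sin(2*sqrt(5)*b/5) + C3*cos(2*sqrt(5)*b/5) + 9*b^2/20


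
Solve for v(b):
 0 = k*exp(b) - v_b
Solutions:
 v(b) = C1 + k*exp(b)


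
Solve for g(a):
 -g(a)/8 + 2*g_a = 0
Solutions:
 g(a) = C1*exp(a/16)


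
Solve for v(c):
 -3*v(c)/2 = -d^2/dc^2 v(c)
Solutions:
 v(c) = C1*exp(-sqrt(6)*c/2) + C2*exp(sqrt(6)*c/2)


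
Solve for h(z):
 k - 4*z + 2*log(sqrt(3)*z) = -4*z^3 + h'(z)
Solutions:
 h(z) = C1 + k*z + z^4 - 2*z^2 + 2*z*log(z) - 2*z + z*log(3)


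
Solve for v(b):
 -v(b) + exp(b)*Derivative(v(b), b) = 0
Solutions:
 v(b) = C1*exp(-exp(-b))


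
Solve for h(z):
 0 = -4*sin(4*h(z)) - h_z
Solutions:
 h(z) = -acos((-C1 - exp(32*z))/(C1 - exp(32*z)))/4 + pi/2
 h(z) = acos((-C1 - exp(32*z))/(C1 - exp(32*z)))/4


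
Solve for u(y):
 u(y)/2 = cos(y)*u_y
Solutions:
 u(y) = C1*(sin(y) + 1)^(1/4)/(sin(y) - 1)^(1/4)


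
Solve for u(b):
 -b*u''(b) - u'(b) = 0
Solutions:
 u(b) = C1 + C2*log(b)


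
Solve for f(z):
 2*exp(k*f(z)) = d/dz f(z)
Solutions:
 f(z) = Piecewise((log(-1/(C1*k + 2*k*z))/k, Ne(k, 0)), (nan, True))
 f(z) = Piecewise((C1 + 2*z, Eq(k, 0)), (nan, True))


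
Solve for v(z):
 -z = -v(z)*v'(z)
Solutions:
 v(z) = -sqrt(C1 + z^2)
 v(z) = sqrt(C1 + z^2)


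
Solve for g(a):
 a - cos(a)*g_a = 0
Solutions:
 g(a) = C1 + Integral(a/cos(a), a)


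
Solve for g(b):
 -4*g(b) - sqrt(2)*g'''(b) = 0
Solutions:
 g(b) = C3*exp(-sqrt(2)*b) + (C1*sin(sqrt(6)*b/2) + C2*cos(sqrt(6)*b/2))*exp(sqrt(2)*b/2)


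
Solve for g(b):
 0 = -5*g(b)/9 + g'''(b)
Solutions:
 g(b) = C3*exp(15^(1/3)*b/3) + (C1*sin(3^(5/6)*5^(1/3)*b/6) + C2*cos(3^(5/6)*5^(1/3)*b/6))*exp(-15^(1/3)*b/6)


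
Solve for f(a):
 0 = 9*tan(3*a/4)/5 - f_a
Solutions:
 f(a) = C1 - 12*log(cos(3*a/4))/5


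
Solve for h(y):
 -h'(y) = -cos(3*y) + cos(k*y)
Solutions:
 h(y) = C1 + sin(3*y)/3 - sin(k*y)/k


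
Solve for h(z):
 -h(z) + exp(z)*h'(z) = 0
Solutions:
 h(z) = C1*exp(-exp(-z))


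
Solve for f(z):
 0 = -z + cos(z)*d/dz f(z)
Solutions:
 f(z) = C1 + Integral(z/cos(z), z)


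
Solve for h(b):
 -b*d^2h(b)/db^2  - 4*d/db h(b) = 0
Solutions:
 h(b) = C1 + C2/b^3


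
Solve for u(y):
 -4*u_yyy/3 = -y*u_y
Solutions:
 u(y) = C1 + Integral(C2*airyai(6^(1/3)*y/2) + C3*airybi(6^(1/3)*y/2), y)


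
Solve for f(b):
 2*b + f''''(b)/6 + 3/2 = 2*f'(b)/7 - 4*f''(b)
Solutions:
 f(b) = C1 + C2*exp(14^(1/3)*b*(-7^(1/3)*(3 + sqrt(6281))^(1/3)/14 + 2*2^(1/3)/(3 + sqrt(6281))^(1/3)))*sin(14^(1/3)*sqrt(3)*b*(2*2^(1/3)/(3 + sqrt(6281))^(1/3) + 7^(1/3)*(3 + sqrt(6281))^(1/3)/14)) + C3*exp(14^(1/3)*b*(-7^(1/3)*(3 + sqrt(6281))^(1/3)/14 + 2*2^(1/3)/(3 + sqrt(6281))^(1/3)))*cos(14^(1/3)*sqrt(3)*b*(2*2^(1/3)/(3 + sqrt(6281))^(1/3) + 7^(1/3)*(3 + sqrt(6281))^(1/3)/14)) + C4*exp(14^(1/3)*b*(-4*2^(1/3)/(3 + sqrt(6281))^(1/3) + 7^(1/3)*(3 + sqrt(6281))^(1/3)/7)) + 7*b^2/2 + 413*b/4


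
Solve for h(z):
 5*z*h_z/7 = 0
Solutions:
 h(z) = C1


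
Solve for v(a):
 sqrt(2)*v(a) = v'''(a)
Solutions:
 v(a) = C3*exp(2^(1/6)*a) + (C1*sin(2^(1/6)*sqrt(3)*a/2) + C2*cos(2^(1/6)*sqrt(3)*a/2))*exp(-2^(1/6)*a/2)


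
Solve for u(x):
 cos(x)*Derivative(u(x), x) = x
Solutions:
 u(x) = C1 + Integral(x/cos(x), x)


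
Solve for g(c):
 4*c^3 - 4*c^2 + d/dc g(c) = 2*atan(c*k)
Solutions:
 g(c) = C1 - c^4 + 4*c^3/3 + 2*Piecewise((c*atan(c*k) - log(c^2*k^2 + 1)/(2*k), Ne(k, 0)), (0, True))


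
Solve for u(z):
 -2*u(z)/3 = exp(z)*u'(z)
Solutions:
 u(z) = C1*exp(2*exp(-z)/3)


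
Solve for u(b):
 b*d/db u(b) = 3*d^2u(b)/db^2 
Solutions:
 u(b) = C1 + C2*erfi(sqrt(6)*b/6)


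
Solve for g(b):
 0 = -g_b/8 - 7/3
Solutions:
 g(b) = C1 - 56*b/3


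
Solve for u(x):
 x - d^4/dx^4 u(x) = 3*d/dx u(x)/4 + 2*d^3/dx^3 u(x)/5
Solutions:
 u(x) = C1 + C2*exp(x*(-8 + 16/(45*sqrt(51265) + 10189)^(1/3) + (45*sqrt(51265) + 10189)^(1/3))/60)*sin(sqrt(3)*x*(-(45*sqrt(51265) + 10189)^(1/3) + 16/(45*sqrt(51265) + 10189)^(1/3))/60) + C3*exp(x*(-8 + 16/(45*sqrt(51265) + 10189)^(1/3) + (45*sqrt(51265) + 10189)^(1/3))/60)*cos(sqrt(3)*x*(-(45*sqrt(51265) + 10189)^(1/3) + 16/(45*sqrt(51265) + 10189)^(1/3))/60) + C4*exp(-x*(16/(45*sqrt(51265) + 10189)^(1/3) + 4 + (45*sqrt(51265) + 10189)^(1/3))/30) + 2*x^2/3


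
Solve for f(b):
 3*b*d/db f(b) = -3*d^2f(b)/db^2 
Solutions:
 f(b) = C1 + C2*erf(sqrt(2)*b/2)


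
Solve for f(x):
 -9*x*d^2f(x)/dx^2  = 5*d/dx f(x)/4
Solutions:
 f(x) = C1 + C2*x^(31/36)


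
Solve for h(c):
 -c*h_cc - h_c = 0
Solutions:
 h(c) = C1 + C2*log(c)


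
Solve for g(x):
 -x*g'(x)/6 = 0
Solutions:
 g(x) = C1


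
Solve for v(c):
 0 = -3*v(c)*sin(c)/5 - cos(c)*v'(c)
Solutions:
 v(c) = C1*cos(c)^(3/5)


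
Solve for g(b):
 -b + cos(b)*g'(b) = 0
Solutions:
 g(b) = C1 + Integral(b/cos(b), b)


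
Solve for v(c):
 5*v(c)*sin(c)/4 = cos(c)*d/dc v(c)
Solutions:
 v(c) = C1/cos(c)^(5/4)


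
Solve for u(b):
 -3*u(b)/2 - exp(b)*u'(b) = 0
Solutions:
 u(b) = C1*exp(3*exp(-b)/2)


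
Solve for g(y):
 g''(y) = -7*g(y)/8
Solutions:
 g(y) = C1*sin(sqrt(14)*y/4) + C2*cos(sqrt(14)*y/4)


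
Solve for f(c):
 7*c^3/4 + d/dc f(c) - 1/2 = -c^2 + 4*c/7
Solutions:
 f(c) = C1 - 7*c^4/16 - c^3/3 + 2*c^2/7 + c/2


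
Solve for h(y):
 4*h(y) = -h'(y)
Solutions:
 h(y) = C1*exp(-4*y)


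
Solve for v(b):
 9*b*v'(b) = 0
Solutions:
 v(b) = C1


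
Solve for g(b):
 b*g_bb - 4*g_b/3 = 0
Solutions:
 g(b) = C1 + C2*b^(7/3)


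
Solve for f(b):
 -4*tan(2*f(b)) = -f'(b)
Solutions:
 f(b) = -asin(C1*exp(8*b))/2 + pi/2
 f(b) = asin(C1*exp(8*b))/2


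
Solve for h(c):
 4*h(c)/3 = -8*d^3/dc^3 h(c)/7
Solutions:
 h(c) = C3*exp(-6^(2/3)*7^(1/3)*c/6) + (C1*sin(2^(2/3)*3^(1/6)*7^(1/3)*c/4) + C2*cos(2^(2/3)*3^(1/6)*7^(1/3)*c/4))*exp(6^(2/3)*7^(1/3)*c/12)


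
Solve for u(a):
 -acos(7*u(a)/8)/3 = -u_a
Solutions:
 Integral(1/acos(7*_y/8), (_y, u(a))) = C1 + a/3


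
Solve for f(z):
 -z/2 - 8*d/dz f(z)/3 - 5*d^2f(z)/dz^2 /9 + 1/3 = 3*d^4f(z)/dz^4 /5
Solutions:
 f(z) = C1 + C2*exp(-5^(1/3)*z*(-9*(12 + sqrt(105601)/27)^(1/3) + 5*5^(1/3)/(12 + sqrt(105601)/27)^(1/3))/54)*sin(sqrt(3)*z*(25/(60 + 5*sqrt(105601)/27)^(1/3) + 9*(60 + 5*sqrt(105601)/27)^(1/3))/54) + C3*exp(-5^(1/3)*z*(-9*(12 + sqrt(105601)/27)^(1/3) + 5*5^(1/3)/(12 + sqrt(105601)/27)^(1/3))/54)*cos(sqrt(3)*z*(25/(60 + 5*sqrt(105601)/27)^(1/3) + 9*(60 + 5*sqrt(105601)/27)^(1/3))/54) + C4*exp(5^(1/3)*z*(-9*(12 + sqrt(105601)/27)^(1/3) + 5*5^(1/3)/(12 + sqrt(105601)/27)^(1/3))/27) - 3*z^2/32 + 21*z/128


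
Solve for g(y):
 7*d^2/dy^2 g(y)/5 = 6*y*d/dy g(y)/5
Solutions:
 g(y) = C1 + C2*erfi(sqrt(21)*y/7)


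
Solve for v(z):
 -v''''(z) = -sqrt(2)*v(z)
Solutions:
 v(z) = C1*exp(-2^(1/8)*z) + C2*exp(2^(1/8)*z) + C3*sin(2^(1/8)*z) + C4*cos(2^(1/8)*z)


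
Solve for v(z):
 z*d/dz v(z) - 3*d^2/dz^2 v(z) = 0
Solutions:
 v(z) = C1 + C2*erfi(sqrt(6)*z/6)


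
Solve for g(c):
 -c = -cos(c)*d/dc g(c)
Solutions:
 g(c) = C1 + Integral(c/cos(c), c)


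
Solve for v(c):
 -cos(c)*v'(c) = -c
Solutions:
 v(c) = C1 + Integral(c/cos(c), c)


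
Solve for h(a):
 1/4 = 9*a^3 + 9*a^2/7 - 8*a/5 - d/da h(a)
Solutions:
 h(a) = C1 + 9*a^4/4 + 3*a^3/7 - 4*a^2/5 - a/4


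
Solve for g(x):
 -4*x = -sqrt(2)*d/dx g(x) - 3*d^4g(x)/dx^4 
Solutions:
 g(x) = C1 + C4*exp(-2^(1/6)*3^(2/3)*x/3) + sqrt(2)*x^2 + (C2*sin(6^(1/6)*x/2) + C3*cos(6^(1/6)*x/2))*exp(2^(1/6)*3^(2/3)*x/6)


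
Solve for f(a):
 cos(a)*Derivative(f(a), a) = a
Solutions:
 f(a) = C1 + Integral(a/cos(a), a)


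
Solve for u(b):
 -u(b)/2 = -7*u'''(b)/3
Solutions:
 u(b) = C3*exp(14^(2/3)*3^(1/3)*b/14) + (C1*sin(14^(2/3)*3^(5/6)*b/28) + C2*cos(14^(2/3)*3^(5/6)*b/28))*exp(-14^(2/3)*3^(1/3)*b/28)


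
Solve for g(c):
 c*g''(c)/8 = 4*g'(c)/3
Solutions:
 g(c) = C1 + C2*c^(35/3)


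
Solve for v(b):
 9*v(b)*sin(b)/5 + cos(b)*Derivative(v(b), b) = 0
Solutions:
 v(b) = C1*cos(b)^(9/5)


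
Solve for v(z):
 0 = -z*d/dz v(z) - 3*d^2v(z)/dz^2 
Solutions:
 v(z) = C1 + C2*erf(sqrt(6)*z/6)


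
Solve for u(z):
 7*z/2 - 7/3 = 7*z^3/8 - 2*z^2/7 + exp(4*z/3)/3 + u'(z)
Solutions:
 u(z) = C1 - 7*z^4/32 + 2*z^3/21 + 7*z^2/4 - 7*z/3 - exp(4*z/3)/4


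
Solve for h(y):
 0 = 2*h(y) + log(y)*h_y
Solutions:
 h(y) = C1*exp(-2*li(y))


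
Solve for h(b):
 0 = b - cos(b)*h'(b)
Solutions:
 h(b) = C1 + Integral(b/cos(b), b)


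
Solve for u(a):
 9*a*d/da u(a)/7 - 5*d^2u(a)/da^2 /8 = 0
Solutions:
 u(a) = C1 + C2*erfi(6*sqrt(35)*a/35)


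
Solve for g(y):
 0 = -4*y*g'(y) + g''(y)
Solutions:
 g(y) = C1 + C2*erfi(sqrt(2)*y)


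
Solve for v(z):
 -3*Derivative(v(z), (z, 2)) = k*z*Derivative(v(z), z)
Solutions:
 v(z) = Piecewise((-sqrt(6)*sqrt(pi)*C1*erf(sqrt(6)*sqrt(k)*z/6)/(2*sqrt(k)) - C2, (k > 0) | (k < 0)), (-C1*z - C2, True))


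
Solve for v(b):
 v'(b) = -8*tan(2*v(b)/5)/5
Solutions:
 v(b) = -5*asin(C1*exp(-16*b/25))/2 + 5*pi/2
 v(b) = 5*asin(C1*exp(-16*b/25))/2


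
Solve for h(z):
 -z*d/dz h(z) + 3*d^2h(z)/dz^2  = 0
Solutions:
 h(z) = C1 + C2*erfi(sqrt(6)*z/6)


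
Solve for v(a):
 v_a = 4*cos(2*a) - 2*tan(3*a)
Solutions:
 v(a) = C1 + 2*log(cos(3*a))/3 + 2*sin(2*a)


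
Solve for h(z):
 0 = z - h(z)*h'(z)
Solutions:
 h(z) = -sqrt(C1 + z^2)
 h(z) = sqrt(C1 + z^2)


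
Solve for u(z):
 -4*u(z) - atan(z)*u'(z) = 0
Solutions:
 u(z) = C1*exp(-4*Integral(1/atan(z), z))


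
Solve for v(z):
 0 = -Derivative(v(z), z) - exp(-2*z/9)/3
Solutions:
 v(z) = C1 + 3*exp(-2*z/9)/2


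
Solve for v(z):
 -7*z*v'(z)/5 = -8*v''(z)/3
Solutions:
 v(z) = C1 + C2*erfi(sqrt(105)*z/20)


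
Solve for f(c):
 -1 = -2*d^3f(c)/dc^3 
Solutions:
 f(c) = C1 + C2*c + C3*c^2 + c^3/12


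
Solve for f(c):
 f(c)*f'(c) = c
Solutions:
 f(c) = -sqrt(C1 + c^2)
 f(c) = sqrt(C1 + c^2)


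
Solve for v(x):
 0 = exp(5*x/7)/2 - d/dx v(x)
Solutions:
 v(x) = C1 + 7*exp(5*x/7)/10


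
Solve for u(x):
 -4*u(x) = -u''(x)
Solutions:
 u(x) = C1*exp(-2*x) + C2*exp(2*x)


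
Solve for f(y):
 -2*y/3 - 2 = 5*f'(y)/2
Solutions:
 f(y) = C1 - 2*y^2/15 - 4*y/5


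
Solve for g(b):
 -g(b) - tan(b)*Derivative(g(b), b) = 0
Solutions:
 g(b) = C1/sin(b)


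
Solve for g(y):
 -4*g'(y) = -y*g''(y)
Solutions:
 g(y) = C1 + C2*y^5


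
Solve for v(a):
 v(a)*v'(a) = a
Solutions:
 v(a) = -sqrt(C1 + a^2)
 v(a) = sqrt(C1 + a^2)


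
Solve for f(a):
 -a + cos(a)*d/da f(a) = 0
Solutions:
 f(a) = C1 + Integral(a/cos(a), a)


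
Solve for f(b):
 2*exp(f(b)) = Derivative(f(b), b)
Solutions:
 f(b) = log(-1/(C1 + 2*b))


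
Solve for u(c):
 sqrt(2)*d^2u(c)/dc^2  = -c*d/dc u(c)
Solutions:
 u(c) = C1 + C2*erf(2^(1/4)*c/2)


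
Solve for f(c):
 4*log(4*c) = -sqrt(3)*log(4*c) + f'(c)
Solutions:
 f(c) = C1 + sqrt(3)*c*log(c) + 4*c*log(c) - 4*c - sqrt(3)*c + c*log(2^(2*sqrt(3) + 8))


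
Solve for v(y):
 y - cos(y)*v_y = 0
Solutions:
 v(y) = C1 + Integral(y/cos(y), y)


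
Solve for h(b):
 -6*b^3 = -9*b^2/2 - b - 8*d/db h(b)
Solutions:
 h(b) = C1 + 3*b^4/16 - 3*b^3/16 - b^2/16


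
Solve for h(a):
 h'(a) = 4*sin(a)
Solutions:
 h(a) = C1 - 4*cos(a)


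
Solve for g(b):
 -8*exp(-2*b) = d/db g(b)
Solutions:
 g(b) = C1 + 4*exp(-2*b)


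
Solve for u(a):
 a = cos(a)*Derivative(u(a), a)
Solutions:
 u(a) = C1 + Integral(a/cos(a), a)


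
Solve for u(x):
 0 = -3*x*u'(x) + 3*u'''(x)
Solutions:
 u(x) = C1 + Integral(C2*airyai(x) + C3*airybi(x), x)


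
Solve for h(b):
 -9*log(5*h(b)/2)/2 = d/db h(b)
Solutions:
 -2*Integral(1/(-log(_y) - log(5) + log(2)), (_y, h(b)))/9 = C1 - b


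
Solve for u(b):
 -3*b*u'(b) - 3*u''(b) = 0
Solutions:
 u(b) = C1 + C2*erf(sqrt(2)*b/2)


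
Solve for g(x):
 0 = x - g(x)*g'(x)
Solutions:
 g(x) = -sqrt(C1 + x^2)
 g(x) = sqrt(C1 + x^2)


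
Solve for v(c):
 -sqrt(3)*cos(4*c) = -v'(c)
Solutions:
 v(c) = C1 + sqrt(3)*sin(4*c)/4


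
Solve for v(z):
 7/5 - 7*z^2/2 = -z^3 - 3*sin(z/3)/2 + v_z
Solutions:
 v(z) = C1 + z^4/4 - 7*z^3/6 + 7*z/5 - 9*cos(z/3)/2


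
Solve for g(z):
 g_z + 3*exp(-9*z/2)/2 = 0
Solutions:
 g(z) = C1 + exp(-9*z/2)/3


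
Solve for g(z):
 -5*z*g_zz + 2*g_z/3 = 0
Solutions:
 g(z) = C1 + C2*z^(17/15)


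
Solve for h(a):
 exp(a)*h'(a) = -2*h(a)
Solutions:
 h(a) = C1*exp(2*exp(-a))


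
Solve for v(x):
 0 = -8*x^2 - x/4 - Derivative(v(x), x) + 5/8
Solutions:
 v(x) = C1 - 8*x^3/3 - x^2/8 + 5*x/8


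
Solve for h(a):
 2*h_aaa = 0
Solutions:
 h(a) = C1 + C2*a + C3*a^2


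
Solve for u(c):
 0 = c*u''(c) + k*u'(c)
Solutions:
 u(c) = C1 + c^(1 - re(k))*(C2*sin(log(c)*Abs(im(k))) + C3*cos(log(c)*im(k)))


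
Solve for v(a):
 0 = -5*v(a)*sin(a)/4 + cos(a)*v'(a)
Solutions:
 v(a) = C1/cos(a)^(5/4)


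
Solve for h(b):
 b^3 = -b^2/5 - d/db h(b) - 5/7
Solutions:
 h(b) = C1 - b^4/4 - b^3/15 - 5*b/7


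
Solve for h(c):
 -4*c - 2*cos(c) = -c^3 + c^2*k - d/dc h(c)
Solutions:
 h(c) = C1 - c^4/4 + c^3*k/3 + 2*c^2 + 2*sin(c)


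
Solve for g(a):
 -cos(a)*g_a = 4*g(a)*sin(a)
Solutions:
 g(a) = C1*cos(a)^4


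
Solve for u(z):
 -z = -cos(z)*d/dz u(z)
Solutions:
 u(z) = C1 + Integral(z/cos(z), z)


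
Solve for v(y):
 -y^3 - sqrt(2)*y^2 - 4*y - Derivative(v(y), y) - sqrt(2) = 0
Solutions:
 v(y) = C1 - y^4/4 - sqrt(2)*y^3/3 - 2*y^2 - sqrt(2)*y


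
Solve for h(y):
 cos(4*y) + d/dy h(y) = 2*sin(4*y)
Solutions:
 h(y) = C1 - sin(4*y)/4 - cos(4*y)/2


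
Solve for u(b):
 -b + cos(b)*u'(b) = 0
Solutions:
 u(b) = C1 + Integral(b/cos(b), b)


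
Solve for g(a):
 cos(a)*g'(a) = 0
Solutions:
 g(a) = C1


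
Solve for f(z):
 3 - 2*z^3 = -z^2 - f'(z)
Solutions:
 f(z) = C1 + z^4/2 - z^3/3 - 3*z


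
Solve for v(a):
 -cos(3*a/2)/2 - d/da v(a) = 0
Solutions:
 v(a) = C1 - sin(3*a/2)/3


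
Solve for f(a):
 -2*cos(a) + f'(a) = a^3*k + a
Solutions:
 f(a) = C1 + a^4*k/4 + a^2/2 + 2*sin(a)


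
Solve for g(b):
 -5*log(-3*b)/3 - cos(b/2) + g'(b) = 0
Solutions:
 g(b) = C1 + 5*b*log(-b)/3 - 5*b/3 + 5*b*log(3)/3 + 2*sin(b/2)


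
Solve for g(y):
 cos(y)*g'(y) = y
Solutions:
 g(y) = C1 + Integral(y/cos(y), y)


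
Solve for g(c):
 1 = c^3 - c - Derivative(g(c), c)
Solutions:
 g(c) = C1 + c^4/4 - c^2/2 - c


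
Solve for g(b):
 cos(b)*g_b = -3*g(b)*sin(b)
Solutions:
 g(b) = C1*cos(b)^3


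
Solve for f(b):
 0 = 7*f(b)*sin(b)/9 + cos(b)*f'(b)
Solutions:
 f(b) = C1*cos(b)^(7/9)


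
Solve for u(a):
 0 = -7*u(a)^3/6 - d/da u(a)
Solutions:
 u(a) = -sqrt(3)*sqrt(-1/(C1 - 7*a))
 u(a) = sqrt(3)*sqrt(-1/(C1 - 7*a))


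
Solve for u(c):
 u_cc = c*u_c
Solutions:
 u(c) = C1 + C2*erfi(sqrt(2)*c/2)


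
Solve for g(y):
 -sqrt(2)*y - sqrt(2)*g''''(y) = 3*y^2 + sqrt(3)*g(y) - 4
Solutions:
 g(y) = -sqrt(3)*y^2 - sqrt(6)*y/3 + (C1*sin(2^(3/8)*3^(1/8)*y/2) + C2*cos(2^(3/8)*3^(1/8)*y/2))*exp(-2^(3/8)*3^(1/8)*y/2) + (C3*sin(2^(3/8)*3^(1/8)*y/2) + C4*cos(2^(3/8)*3^(1/8)*y/2))*exp(2^(3/8)*3^(1/8)*y/2) + 4*sqrt(3)/3


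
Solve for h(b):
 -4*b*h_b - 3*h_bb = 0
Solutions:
 h(b) = C1 + C2*erf(sqrt(6)*b/3)


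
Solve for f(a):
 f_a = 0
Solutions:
 f(a) = C1


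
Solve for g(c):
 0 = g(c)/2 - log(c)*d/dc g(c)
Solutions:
 g(c) = C1*exp(li(c)/2)


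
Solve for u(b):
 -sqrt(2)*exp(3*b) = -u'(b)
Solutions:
 u(b) = C1 + sqrt(2)*exp(3*b)/3


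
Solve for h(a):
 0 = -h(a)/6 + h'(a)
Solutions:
 h(a) = C1*exp(a/6)


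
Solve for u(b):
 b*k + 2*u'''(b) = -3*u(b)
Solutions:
 u(b) = C3*exp(-2^(2/3)*3^(1/3)*b/2) - b*k/3 + (C1*sin(2^(2/3)*3^(5/6)*b/4) + C2*cos(2^(2/3)*3^(5/6)*b/4))*exp(2^(2/3)*3^(1/3)*b/4)


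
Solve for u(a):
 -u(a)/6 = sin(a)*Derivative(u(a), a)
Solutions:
 u(a) = C1*(cos(a) + 1)^(1/12)/(cos(a) - 1)^(1/12)


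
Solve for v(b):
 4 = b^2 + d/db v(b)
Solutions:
 v(b) = C1 - b^3/3 + 4*b


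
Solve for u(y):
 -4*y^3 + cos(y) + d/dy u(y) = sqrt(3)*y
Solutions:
 u(y) = C1 + y^4 + sqrt(3)*y^2/2 - sin(y)


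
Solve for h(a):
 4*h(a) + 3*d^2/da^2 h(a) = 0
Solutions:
 h(a) = C1*sin(2*sqrt(3)*a/3) + C2*cos(2*sqrt(3)*a/3)


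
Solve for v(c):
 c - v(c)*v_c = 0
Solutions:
 v(c) = -sqrt(C1 + c^2)
 v(c) = sqrt(C1 + c^2)


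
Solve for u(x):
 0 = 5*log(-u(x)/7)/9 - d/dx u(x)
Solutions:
 -9*Integral(1/(log(-_y) - log(7)), (_y, u(x)))/5 = C1 - x


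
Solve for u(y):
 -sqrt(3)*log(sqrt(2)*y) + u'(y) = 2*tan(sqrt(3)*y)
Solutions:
 u(y) = C1 + sqrt(3)*y*(log(y) - 1) + sqrt(3)*y*log(2)/2 - 2*sqrt(3)*log(cos(sqrt(3)*y))/3


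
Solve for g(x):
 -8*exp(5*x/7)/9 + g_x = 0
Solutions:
 g(x) = C1 + 56*exp(5*x/7)/45


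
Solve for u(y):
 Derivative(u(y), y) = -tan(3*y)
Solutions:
 u(y) = C1 + log(cos(3*y))/3


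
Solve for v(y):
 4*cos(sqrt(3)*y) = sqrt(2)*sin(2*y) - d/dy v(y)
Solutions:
 v(y) = C1 - 4*sqrt(3)*sin(sqrt(3)*y)/3 - sqrt(2)*cos(2*y)/2


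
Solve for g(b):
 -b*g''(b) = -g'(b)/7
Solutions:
 g(b) = C1 + C2*b^(8/7)


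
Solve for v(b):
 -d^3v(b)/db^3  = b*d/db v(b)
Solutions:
 v(b) = C1 + Integral(C2*airyai(-b) + C3*airybi(-b), b)


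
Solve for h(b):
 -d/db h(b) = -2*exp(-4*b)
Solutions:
 h(b) = C1 - exp(-4*b)/2


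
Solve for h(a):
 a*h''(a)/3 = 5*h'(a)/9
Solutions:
 h(a) = C1 + C2*a^(8/3)


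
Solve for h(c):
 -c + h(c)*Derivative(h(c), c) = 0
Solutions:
 h(c) = -sqrt(C1 + c^2)
 h(c) = sqrt(C1 + c^2)


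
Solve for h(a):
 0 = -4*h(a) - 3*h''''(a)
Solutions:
 h(a) = (C1*sin(3^(3/4)*a/3) + C2*cos(3^(3/4)*a/3))*exp(-3^(3/4)*a/3) + (C3*sin(3^(3/4)*a/3) + C4*cos(3^(3/4)*a/3))*exp(3^(3/4)*a/3)


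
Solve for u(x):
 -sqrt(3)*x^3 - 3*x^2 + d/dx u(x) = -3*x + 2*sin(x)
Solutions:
 u(x) = C1 + sqrt(3)*x^4/4 + x^3 - 3*x^2/2 - 2*cos(x)


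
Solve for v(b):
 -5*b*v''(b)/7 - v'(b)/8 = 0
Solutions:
 v(b) = C1 + C2*b^(33/40)


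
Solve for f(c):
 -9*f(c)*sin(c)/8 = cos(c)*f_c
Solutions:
 f(c) = C1*cos(c)^(9/8)


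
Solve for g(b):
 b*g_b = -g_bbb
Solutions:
 g(b) = C1 + Integral(C2*airyai(-b) + C3*airybi(-b), b)


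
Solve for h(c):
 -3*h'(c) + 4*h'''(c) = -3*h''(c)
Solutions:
 h(c) = C1 + C2*exp(c*(-3 + sqrt(57))/8) + C3*exp(-c*(3 + sqrt(57))/8)


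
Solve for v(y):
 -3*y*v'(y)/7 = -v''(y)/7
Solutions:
 v(y) = C1 + C2*erfi(sqrt(6)*y/2)


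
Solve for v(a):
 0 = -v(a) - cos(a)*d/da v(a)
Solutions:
 v(a) = C1*sqrt(sin(a) - 1)/sqrt(sin(a) + 1)


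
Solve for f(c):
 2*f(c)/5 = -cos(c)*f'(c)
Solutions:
 f(c) = C1*(sin(c) - 1)^(1/5)/(sin(c) + 1)^(1/5)


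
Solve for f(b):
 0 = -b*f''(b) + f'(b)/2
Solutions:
 f(b) = C1 + C2*b^(3/2)


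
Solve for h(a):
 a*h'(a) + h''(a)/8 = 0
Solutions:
 h(a) = C1 + C2*erf(2*a)


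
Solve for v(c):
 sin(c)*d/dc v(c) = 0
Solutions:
 v(c) = C1


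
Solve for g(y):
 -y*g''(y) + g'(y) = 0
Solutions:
 g(y) = C1 + C2*y^2


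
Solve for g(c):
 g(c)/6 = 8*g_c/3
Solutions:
 g(c) = C1*exp(c/16)


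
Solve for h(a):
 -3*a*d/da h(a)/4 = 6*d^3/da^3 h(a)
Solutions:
 h(a) = C1 + Integral(C2*airyai(-a/2) + C3*airybi(-a/2), a)


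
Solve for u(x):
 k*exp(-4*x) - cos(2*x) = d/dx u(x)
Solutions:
 u(x) = C1 - k*exp(-4*x)/4 - sin(2*x)/2


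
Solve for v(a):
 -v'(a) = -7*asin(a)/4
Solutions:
 v(a) = C1 + 7*a*asin(a)/4 + 7*sqrt(1 - a^2)/4


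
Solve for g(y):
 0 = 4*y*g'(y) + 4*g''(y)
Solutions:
 g(y) = C1 + C2*erf(sqrt(2)*y/2)


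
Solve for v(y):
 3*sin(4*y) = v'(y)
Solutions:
 v(y) = C1 - 3*cos(4*y)/4


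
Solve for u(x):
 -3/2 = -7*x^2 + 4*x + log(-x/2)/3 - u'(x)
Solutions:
 u(x) = C1 - 7*x^3/3 + 2*x^2 + x*log(-x)/3 + x*(7 - 2*log(2))/6


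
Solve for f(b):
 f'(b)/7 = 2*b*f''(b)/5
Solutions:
 f(b) = C1 + C2*b^(19/14)


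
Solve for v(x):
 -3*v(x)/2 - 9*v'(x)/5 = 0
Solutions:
 v(x) = C1*exp(-5*x/6)


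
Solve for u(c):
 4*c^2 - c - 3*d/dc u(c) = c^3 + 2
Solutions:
 u(c) = C1 - c^4/12 + 4*c^3/9 - c^2/6 - 2*c/3


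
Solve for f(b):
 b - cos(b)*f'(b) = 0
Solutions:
 f(b) = C1 + Integral(b/cos(b), b)


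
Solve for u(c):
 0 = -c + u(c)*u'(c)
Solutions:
 u(c) = -sqrt(C1 + c^2)
 u(c) = sqrt(C1 + c^2)


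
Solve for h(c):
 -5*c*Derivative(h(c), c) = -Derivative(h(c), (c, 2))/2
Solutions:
 h(c) = C1 + C2*erfi(sqrt(5)*c)


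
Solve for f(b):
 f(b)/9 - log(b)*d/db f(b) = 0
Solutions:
 f(b) = C1*exp(li(b)/9)


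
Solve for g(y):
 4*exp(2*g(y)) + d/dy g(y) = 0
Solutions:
 g(y) = log(-sqrt(-1/(C1 - 4*y))) - log(2)/2
 g(y) = log(-1/(C1 - 4*y))/2 - log(2)/2


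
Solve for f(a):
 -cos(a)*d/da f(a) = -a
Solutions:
 f(a) = C1 + Integral(a/cos(a), a)


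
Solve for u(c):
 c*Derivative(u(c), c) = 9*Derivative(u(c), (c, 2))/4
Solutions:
 u(c) = C1 + C2*erfi(sqrt(2)*c/3)


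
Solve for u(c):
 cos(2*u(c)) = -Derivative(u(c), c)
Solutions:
 u(c) = -asin((C1 + exp(4*c))/(C1 - exp(4*c)))/2 + pi/2
 u(c) = asin((C1 + exp(4*c))/(C1 - exp(4*c)))/2


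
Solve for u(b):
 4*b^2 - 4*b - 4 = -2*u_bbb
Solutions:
 u(b) = C1 + C2*b + C3*b^2 - b^5/30 + b^4/12 + b^3/3


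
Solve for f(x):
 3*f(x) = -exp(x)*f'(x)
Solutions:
 f(x) = C1*exp(3*exp(-x))


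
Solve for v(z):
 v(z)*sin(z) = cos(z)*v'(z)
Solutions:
 v(z) = C1/cos(z)


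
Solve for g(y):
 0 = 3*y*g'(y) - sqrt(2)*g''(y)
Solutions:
 g(y) = C1 + C2*erfi(2^(1/4)*sqrt(3)*y/2)


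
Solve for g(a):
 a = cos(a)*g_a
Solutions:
 g(a) = C1 + Integral(a/cos(a), a)


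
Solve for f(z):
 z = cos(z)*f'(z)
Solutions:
 f(z) = C1 + Integral(z/cos(z), z)


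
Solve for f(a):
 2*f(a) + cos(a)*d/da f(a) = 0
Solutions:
 f(a) = C1*(sin(a) - 1)/(sin(a) + 1)


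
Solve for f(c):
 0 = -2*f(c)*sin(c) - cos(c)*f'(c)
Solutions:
 f(c) = C1*cos(c)^2


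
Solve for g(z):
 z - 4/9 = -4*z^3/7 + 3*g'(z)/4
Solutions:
 g(z) = C1 + 4*z^4/21 + 2*z^2/3 - 16*z/27


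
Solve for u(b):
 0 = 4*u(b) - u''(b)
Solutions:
 u(b) = C1*exp(-2*b) + C2*exp(2*b)


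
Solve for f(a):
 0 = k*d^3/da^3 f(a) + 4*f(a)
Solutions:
 f(a) = C1*exp(2^(2/3)*a*(-1/k)^(1/3)) + C2*exp(2^(2/3)*a*(-1/k)^(1/3)*(-1 + sqrt(3)*I)/2) + C3*exp(-2^(2/3)*a*(-1/k)^(1/3)*(1 + sqrt(3)*I)/2)


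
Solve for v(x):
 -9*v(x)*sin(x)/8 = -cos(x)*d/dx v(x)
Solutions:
 v(x) = C1/cos(x)^(9/8)


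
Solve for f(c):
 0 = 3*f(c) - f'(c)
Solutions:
 f(c) = C1*exp(3*c)


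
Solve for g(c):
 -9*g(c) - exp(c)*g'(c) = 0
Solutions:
 g(c) = C1*exp(9*exp(-c))


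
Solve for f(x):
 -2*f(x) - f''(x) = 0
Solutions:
 f(x) = C1*sin(sqrt(2)*x) + C2*cos(sqrt(2)*x)


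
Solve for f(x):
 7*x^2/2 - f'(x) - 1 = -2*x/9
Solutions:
 f(x) = C1 + 7*x^3/6 + x^2/9 - x


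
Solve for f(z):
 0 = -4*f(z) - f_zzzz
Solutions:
 f(z) = (C1*sin(z) + C2*cos(z))*exp(-z) + (C3*sin(z) + C4*cos(z))*exp(z)


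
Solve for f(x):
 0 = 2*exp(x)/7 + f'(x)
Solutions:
 f(x) = C1 - 2*exp(x)/7


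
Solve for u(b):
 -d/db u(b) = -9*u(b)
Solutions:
 u(b) = C1*exp(9*b)


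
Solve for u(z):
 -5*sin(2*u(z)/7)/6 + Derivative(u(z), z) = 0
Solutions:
 -5*z/6 + 7*log(cos(2*u(z)/7) - 1)/4 - 7*log(cos(2*u(z)/7) + 1)/4 = C1


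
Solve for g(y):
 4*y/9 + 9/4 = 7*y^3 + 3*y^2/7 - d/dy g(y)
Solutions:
 g(y) = C1 + 7*y^4/4 + y^3/7 - 2*y^2/9 - 9*y/4


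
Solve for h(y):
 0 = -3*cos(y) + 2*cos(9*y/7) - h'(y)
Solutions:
 h(y) = C1 - 3*sin(y) + 14*sin(9*y/7)/9


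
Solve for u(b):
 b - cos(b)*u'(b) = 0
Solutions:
 u(b) = C1 + Integral(b/cos(b), b)


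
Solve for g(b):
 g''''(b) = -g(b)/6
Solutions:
 g(b) = (C1*sin(2^(1/4)*3^(3/4)*b/6) + C2*cos(2^(1/4)*3^(3/4)*b/6))*exp(-2^(1/4)*3^(3/4)*b/6) + (C3*sin(2^(1/4)*3^(3/4)*b/6) + C4*cos(2^(1/4)*3^(3/4)*b/6))*exp(2^(1/4)*3^(3/4)*b/6)


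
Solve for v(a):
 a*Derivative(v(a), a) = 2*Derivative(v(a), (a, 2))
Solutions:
 v(a) = C1 + C2*erfi(a/2)


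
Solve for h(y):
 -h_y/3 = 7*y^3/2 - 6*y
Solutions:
 h(y) = C1 - 21*y^4/8 + 9*y^2


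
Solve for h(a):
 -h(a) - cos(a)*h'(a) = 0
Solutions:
 h(a) = C1*sqrt(sin(a) - 1)/sqrt(sin(a) + 1)


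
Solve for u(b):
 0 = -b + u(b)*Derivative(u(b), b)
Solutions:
 u(b) = -sqrt(C1 + b^2)
 u(b) = sqrt(C1 + b^2)


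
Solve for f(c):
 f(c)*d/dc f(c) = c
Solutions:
 f(c) = -sqrt(C1 + c^2)
 f(c) = sqrt(C1 + c^2)


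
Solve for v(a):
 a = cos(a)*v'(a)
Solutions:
 v(a) = C1 + Integral(a/cos(a), a)


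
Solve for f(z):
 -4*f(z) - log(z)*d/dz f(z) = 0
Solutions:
 f(z) = C1*exp(-4*li(z))


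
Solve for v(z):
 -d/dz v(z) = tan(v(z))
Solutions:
 v(z) = pi - asin(C1*exp(-z))
 v(z) = asin(C1*exp(-z))


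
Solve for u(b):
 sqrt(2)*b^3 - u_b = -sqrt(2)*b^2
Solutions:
 u(b) = C1 + sqrt(2)*b^4/4 + sqrt(2)*b^3/3


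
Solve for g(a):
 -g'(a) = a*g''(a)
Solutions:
 g(a) = C1 + C2*log(a)


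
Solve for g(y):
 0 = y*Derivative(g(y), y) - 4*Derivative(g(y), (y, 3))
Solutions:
 g(y) = C1 + Integral(C2*airyai(2^(1/3)*y/2) + C3*airybi(2^(1/3)*y/2), y)


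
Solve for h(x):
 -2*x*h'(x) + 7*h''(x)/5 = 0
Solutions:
 h(x) = C1 + C2*erfi(sqrt(35)*x/7)


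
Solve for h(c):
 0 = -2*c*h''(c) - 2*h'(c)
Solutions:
 h(c) = C1 + C2*log(c)


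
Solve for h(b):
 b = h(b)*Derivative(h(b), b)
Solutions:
 h(b) = -sqrt(C1 + b^2)
 h(b) = sqrt(C1 + b^2)


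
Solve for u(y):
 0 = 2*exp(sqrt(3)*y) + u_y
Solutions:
 u(y) = C1 - 2*sqrt(3)*exp(sqrt(3)*y)/3


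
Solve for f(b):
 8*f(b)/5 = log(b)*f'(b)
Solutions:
 f(b) = C1*exp(8*li(b)/5)


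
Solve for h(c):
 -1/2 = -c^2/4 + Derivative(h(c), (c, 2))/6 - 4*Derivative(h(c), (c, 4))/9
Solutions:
 h(c) = C1 + C2*c + C3*exp(-sqrt(6)*c/4) + C4*exp(sqrt(6)*c/4) + c^4/8 + 5*c^2/2


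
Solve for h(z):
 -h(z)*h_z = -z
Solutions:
 h(z) = -sqrt(C1 + z^2)
 h(z) = sqrt(C1 + z^2)


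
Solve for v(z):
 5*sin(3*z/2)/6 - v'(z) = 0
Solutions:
 v(z) = C1 - 5*cos(3*z/2)/9


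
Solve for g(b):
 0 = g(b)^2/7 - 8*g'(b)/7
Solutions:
 g(b) = -8/(C1 + b)


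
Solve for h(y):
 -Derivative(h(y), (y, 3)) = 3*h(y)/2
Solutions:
 h(y) = C3*exp(-2^(2/3)*3^(1/3)*y/2) + (C1*sin(2^(2/3)*3^(5/6)*y/4) + C2*cos(2^(2/3)*3^(5/6)*y/4))*exp(2^(2/3)*3^(1/3)*y/4)


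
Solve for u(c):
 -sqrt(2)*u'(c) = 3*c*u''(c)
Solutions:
 u(c) = C1 + C2*c^(1 - sqrt(2)/3)


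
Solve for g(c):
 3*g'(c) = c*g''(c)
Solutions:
 g(c) = C1 + C2*c^4


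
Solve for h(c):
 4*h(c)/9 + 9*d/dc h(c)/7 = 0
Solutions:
 h(c) = C1*exp(-28*c/81)


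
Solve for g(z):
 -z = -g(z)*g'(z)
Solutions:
 g(z) = -sqrt(C1 + z^2)
 g(z) = sqrt(C1 + z^2)


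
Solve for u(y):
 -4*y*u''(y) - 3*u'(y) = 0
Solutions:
 u(y) = C1 + C2*y^(1/4)


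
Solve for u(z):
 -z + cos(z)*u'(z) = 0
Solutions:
 u(z) = C1 + Integral(z/cos(z), z)


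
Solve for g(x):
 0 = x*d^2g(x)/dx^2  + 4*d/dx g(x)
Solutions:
 g(x) = C1 + C2/x^3


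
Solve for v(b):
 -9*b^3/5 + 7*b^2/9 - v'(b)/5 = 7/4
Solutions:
 v(b) = C1 - 9*b^4/4 + 35*b^3/27 - 35*b/4


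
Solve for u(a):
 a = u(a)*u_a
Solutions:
 u(a) = -sqrt(C1 + a^2)
 u(a) = sqrt(C1 + a^2)


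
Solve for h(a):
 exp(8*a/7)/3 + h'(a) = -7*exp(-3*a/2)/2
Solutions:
 h(a) = C1 - 7*exp(8*a/7)/24 + 7*exp(-3*a/2)/3


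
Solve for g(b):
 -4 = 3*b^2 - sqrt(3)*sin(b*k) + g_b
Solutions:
 g(b) = C1 - b^3 - 4*b - sqrt(3)*cos(b*k)/k


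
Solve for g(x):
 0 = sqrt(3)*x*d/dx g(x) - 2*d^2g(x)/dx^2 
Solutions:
 g(x) = C1 + C2*erfi(3^(1/4)*x/2)


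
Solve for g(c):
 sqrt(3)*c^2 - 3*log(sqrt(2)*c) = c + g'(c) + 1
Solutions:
 g(c) = C1 + sqrt(3)*c^3/3 - c^2/2 - 3*c*log(c) - 3*c*log(2)/2 + 2*c


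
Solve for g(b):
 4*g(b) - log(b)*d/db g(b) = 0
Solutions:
 g(b) = C1*exp(4*li(b))


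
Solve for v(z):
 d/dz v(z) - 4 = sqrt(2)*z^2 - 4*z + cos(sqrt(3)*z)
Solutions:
 v(z) = C1 + sqrt(2)*z^3/3 - 2*z^2 + 4*z + sqrt(3)*sin(sqrt(3)*z)/3


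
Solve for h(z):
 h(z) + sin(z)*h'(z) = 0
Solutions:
 h(z) = C1*sqrt(cos(z) + 1)/sqrt(cos(z) - 1)


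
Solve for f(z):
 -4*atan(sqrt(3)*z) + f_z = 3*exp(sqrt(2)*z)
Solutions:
 f(z) = C1 + 4*z*atan(sqrt(3)*z) + 3*sqrt(2)*exp(sqrt(2)*z)/2 - 2*sqrt(3)*log(3*z^2 + 1)/3


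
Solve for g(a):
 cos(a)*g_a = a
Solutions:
 g(a) = C1 + Integral(a/cos(a), a)


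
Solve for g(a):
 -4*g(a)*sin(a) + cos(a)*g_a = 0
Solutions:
 g(a) = C1/cos(a)^4


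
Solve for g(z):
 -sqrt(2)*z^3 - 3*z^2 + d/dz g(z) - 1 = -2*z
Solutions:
 g(z) = C1 + sqrt(2)*z^4/4 + z^3 - z^2 + z


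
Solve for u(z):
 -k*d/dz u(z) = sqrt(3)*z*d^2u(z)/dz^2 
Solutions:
 u(z) = C1 + z^(-sqrt(3)*re(k)/3 + 1)*(C2*sin(sqrt(3)*log(z)*Abs(im(k))/3) + C3*cos(sqrt(3)*log(z)*im(k)/3))


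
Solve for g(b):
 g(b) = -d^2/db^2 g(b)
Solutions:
 g(b) = C1*sin(b) + C2*cos(b)


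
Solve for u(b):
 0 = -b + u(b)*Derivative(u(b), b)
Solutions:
 u(b) = -sqrt(C1 + b^2)
 u(b) = sqrt(C1 + b^2)


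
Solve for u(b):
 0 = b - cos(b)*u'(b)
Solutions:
 u(b) = C1 + Integral(b/cos(b), b)


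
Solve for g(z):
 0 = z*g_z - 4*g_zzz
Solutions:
 g(z) = C1 + Integral(C2*airyai(2^(1/3)*z/2) + C3*airybi(2^(1/3)*z/2), z)


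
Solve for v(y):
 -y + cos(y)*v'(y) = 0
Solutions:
 v(y) = C1 + Integral(y/cos(y), y)


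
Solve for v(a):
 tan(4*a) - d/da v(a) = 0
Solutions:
 v(a) = C1 - log(cos(4*a))/4


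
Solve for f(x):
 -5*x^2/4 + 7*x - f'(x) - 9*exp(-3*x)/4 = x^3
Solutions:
 f(x) = C1 - x^4/4 - 5*x^3/12 + 7*x^2/2 + 3*exp(-3*x)/4


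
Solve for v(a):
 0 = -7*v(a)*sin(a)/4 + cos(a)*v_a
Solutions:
 v(a) = C1/cos(a)^(7/4)


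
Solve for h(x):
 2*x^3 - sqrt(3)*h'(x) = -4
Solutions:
 h(x) = C1 + sqrt(3)*x^4/6 + 4*sqrt(3)*x/3


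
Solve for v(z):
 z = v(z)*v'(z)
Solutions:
 v(z) = -sqrt(C1 + z^2)
 v(z) = sqrt(C1 + z^2)


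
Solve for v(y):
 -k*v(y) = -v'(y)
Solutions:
 v(y) = C1*exp(k*y)


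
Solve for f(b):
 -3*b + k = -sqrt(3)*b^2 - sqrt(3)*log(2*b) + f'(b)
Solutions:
 f(b) = C1 + sqrt(3)*b^3/3 - 3*b^2/2 + b*k + sqrt(3)*b*log(b) - sqrt(3)*b + sqrt(3)*b*log(2)


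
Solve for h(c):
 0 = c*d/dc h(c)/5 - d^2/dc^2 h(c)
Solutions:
 h(c) = C1 + C2*erfi(sqrt(10)*c/10)


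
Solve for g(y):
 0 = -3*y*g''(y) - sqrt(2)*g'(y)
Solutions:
 g(y) = C1 + C2*y^(1 - sqrt(2)/3)


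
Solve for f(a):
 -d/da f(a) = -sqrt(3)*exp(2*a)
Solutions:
 f(a) = C1 + sqrt(3)*exp(2*a)/2


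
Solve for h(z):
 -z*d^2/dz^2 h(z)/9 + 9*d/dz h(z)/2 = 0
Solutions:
 h(z) = C1 + C2*z^(83/2)


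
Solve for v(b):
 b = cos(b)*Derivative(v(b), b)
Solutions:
 v(b) = C1 + Integral(b/cos(b), b)


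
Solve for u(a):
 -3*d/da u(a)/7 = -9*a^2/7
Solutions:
 u(a) = C1 + a^3


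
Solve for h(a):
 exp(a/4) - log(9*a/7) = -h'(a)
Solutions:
 h(a) = C1 + a*log(a) + a*(-log(7) - 1 + 2*log(3)) - 4*exp(a/4)


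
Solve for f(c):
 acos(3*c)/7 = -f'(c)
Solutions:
 f(c) = C1 - c*acos(3*c)/7 + sqrt(1 - 9*c^2)/21


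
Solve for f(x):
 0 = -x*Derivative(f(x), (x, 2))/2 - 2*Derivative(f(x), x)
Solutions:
 f(x) = C1 + C2/x^3


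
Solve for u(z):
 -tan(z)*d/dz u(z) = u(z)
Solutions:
 u(z) = C1/sin(z)


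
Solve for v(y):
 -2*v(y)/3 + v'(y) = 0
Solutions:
 v(y) = C1*exp(2*y/3)


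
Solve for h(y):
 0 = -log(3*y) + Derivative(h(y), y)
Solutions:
 h(y) = C1 + y*log(y) - y + y*log(3)


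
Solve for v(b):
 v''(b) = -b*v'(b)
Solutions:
 v(b) = C1 + C2*erf(sqrt(2)*b/2)


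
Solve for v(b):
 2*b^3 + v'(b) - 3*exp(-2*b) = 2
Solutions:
 v(b) = C1 - b^4/2 + 2*b - 3*exp(-2*b)/2


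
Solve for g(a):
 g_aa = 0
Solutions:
 g(a) = C1 + C2*a


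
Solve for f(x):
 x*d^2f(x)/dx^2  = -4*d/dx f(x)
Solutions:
 f(x) = C1 + C2/x^3


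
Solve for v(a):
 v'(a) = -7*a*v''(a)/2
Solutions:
 v(a) = C1 + C2*a^(5/7)


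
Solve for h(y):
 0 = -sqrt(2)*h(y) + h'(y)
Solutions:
 h(y) = C1*exp(sqrt(2)*y)


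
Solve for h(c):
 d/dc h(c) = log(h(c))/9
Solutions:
 li(h(c)) = C1 + c/9


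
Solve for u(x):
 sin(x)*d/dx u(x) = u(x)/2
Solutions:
 u(x) = C1*(cos(x) - 1)^(1/4)/(cos(x) + 1)^(1/4)


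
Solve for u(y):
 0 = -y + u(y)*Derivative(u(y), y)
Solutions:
 u(y) = -sqrt(C1 + y^2)
 u(y) = sqrt(C1 + y^2)


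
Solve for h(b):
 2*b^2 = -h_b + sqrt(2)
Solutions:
 h(b) = C1 - 2*b^3/3 + sqrt(2)*b


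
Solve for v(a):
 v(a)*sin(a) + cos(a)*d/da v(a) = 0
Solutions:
 v(a) = C1*cos(a)


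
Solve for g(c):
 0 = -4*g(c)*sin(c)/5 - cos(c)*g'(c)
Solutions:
 g(c) = C1*cos(c)^(4/5)


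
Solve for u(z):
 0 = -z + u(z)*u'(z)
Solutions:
 u(z) = -sqrt(C1 + z^2)
 u(z) = sqrt(C1 + z^2)


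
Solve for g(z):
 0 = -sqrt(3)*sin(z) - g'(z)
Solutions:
 g(z) = C1 + sqrt(3)*cos(z)


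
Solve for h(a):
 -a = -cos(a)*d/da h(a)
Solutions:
 h(a) = C1 + Integral(a/cos(a), a)


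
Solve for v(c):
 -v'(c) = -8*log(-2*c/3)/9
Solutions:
 v(c) = C1 + 8*c*log(-c)/9 + 8*c*(-log(3) - 1 + log(2))/9


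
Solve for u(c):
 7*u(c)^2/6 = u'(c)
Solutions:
 u(c) = -6/(C1 + 7*c)


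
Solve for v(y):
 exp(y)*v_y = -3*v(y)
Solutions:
 v(y) = C1*exp(3*exp(-y))


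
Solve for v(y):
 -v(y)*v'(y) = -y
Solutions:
 v(y) = -sqrt(C1 + y^2)
 v(y) = sqrt(C1 + y^2)


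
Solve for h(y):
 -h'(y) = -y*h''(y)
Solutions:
 h(y) = C1 + C2*y^2


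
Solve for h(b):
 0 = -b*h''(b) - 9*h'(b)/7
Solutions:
 h(b) = C1 + C2/b^(2/7)


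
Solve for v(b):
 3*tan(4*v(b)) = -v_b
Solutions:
 v(b) = -asin(C1*exp(-12*b))/4 + pi/4
 v(b) = asin(C1*exp(-12*b))/4


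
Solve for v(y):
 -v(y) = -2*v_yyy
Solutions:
 v(y) = C3*exp(2^(2/3)*y/2) + (C1*sin(2^(2/3)*sqrt(3)*y/4) + C2*cos(2^(2/3)*sqrt(3)*y/4))*exp(-2^(2/3)*y/4)


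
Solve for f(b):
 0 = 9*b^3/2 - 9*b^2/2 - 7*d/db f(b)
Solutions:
 f(b) = C1 + 9*b^4/56 - 3*b^3/14


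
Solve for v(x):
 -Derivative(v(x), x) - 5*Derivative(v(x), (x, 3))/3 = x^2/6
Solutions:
 v(x) = C1 + C2*sin(sqrt(15)*x/5) + C3*cos(sqrt(15)*x/5) - x^3/18 + 5*x/9


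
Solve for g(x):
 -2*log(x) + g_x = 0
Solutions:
 g(x) = C1 + 2*x*log(x) - 2*x


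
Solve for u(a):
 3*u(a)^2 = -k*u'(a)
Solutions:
 u(a) = k/(C1*k + 3*a)


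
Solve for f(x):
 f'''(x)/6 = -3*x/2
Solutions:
 f(x) = C1 + C2*x + C3*x^2 - 3*x^4/8


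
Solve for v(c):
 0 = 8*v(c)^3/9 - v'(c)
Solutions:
 v(c) = -3*sqrt(2)*sqrt(-1/(C1 + 8*c))/2
 v(c) = 3*sqrt(2)*sqrt(-1/(C1 + 8*c))/2


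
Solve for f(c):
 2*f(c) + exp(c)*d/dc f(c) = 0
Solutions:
 f(c) = C1*exp(2*exp(-c))


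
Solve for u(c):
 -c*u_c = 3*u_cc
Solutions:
 u(c) = C1 + C2*erf(sqrt(6)*c/6)


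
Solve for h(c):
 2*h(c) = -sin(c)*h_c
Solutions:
 h(c) = C1*(cos(c) + 1)/(cos(c) - 1)


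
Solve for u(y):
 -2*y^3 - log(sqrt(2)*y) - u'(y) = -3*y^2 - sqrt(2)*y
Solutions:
 u(y) = C1 - y^4/2 + y^3 + sqrt(2)*y^2/2 - y*log(y) - y*log(2)/2 + y


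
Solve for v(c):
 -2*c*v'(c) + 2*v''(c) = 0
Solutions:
 v(c) = C1 + C2*erfi(sqrt(2)*c/2)


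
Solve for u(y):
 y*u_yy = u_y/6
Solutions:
 u(y) = C1 + C2*y^(7/6)


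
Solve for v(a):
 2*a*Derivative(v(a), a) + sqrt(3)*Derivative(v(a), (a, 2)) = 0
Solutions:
 v(a) = C1 + C2*erf(3^(3/4)*a/3)


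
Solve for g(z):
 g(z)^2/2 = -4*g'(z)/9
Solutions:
 g(z) = 8/(C1 + 9*z)


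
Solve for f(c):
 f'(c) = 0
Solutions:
 f(c) = C1


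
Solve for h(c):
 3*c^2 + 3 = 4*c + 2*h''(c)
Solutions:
 h(c) = C1 + C2*c + c^4/8 - c^3/3 + 3*c^2/4


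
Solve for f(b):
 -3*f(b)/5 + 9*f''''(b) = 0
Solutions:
 f(b) = C1*exp(-15^(3/4)*b/15) + C2*exp(15^(3/4)*b/15) + C3*sin(15^(3/4)*b/15) + C4*cos(15^(3/4)*b/15)


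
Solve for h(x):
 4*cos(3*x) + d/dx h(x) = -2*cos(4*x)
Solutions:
 h(x) = C1 - 4*sin(3*x)/3 - sin(4*x)/2


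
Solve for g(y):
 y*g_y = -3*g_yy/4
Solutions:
 g(y) = C1 + C2*erf(sqrt(6)*y/3)


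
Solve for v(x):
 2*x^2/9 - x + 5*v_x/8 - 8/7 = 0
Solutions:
 v(x) = C1 - 16*x^3/135 + 4*x^2/5 + 64*x/35


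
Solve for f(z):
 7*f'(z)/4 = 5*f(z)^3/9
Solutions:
 f(z) = -3*sqrt(14)*sqrt(-1/(C1 + 20*z))/2
 f(z) = 3*sqrt(14)*sqrt(-1/(C1 + 20*z))/2


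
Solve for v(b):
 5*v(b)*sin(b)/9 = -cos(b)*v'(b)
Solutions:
 v(b) = C1*cos(b)^(5/9)


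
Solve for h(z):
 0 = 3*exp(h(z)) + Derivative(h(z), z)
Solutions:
 h(z) = log(1/(C1 + 3*z))


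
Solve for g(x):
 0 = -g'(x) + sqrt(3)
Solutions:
 g(x) = C1 + sqrt(3)*x


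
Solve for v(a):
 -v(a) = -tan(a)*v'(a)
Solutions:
 v(a) = C1*sin(a)


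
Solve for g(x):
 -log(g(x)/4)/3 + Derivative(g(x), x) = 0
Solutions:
 3*Integral(1/(-log(_y) + 2*log(2)), (_y, g(x))) = C1 - x


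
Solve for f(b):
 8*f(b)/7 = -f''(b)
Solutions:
 f(b) = C1*sin(2*sqrt(14)*b/7) + C2*cos(2*sqrt(14)*b/7)


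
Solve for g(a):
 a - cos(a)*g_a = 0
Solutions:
 g(a) = C1 + Integral(a/cos(a), a)


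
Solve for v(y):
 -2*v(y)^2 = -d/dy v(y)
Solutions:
 v(y) = -1/(C1 + 2*y)


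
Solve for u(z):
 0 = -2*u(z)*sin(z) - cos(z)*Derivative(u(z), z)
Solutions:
 u(z) = C1*cos(z)^2


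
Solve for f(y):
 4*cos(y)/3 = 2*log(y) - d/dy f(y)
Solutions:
 f(y) = C1 + 2*y*log(y) - 2*y - 4*sin(y)/3


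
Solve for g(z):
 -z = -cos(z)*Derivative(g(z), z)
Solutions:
 g(z) = C1 + Integral(z/cos(z), z)


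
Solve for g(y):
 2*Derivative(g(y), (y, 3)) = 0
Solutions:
 g(y) = C1 + C2*y + C3*y^2


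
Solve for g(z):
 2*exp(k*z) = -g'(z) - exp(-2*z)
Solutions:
 g(z) = C1 + exp(-2*z)/2 - 2*exp(k*z)/k


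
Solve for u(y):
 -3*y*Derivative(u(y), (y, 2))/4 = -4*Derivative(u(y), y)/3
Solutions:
 u(y) = C1 + C2*y^(25/9)


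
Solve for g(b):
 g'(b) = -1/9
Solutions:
 g(b) = C1 - b/9


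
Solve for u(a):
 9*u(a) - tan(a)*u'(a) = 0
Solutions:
 u(a) = C1*sin(a)^9
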